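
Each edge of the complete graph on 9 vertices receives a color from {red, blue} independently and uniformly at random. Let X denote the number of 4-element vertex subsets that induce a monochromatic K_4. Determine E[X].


Let X = Σ_S X_S over the C(9, 4) = 126 subsets S of size 4, where X_S = 1 if the K_4 on S is monochromatic.
For a fixed S, the K_4 on S has C(4, 2) = 6 edges. P[all 6 edges red] = (1/2)^6, and likewise for blue, so P[monochromatic] = 2·(1/2)^6 = 2^{1 − 6} = 1/32.
By linearity of expectation: E[X] = C(9, 4) · 2^{1 − 6} = 126 · 1/32 = 63/16.
Numerically: E[X] ≈ 3.937500.

E[X] = C(9,4)·2^(1−C(4,2)) = 63/16 ≈ 3.937500.


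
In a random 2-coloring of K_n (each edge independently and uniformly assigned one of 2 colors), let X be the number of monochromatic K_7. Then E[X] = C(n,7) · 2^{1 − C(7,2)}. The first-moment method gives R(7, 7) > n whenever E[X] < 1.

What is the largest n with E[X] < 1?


We need C(n, 7) · 2^{1 − 21} < 1, i.e. C(n, 7) < 2^{21 − 1} = 1048576.
Check values of n near the boundary:
  n = 22: C(22, 7) = 170544; 170544 < 1048576? YES
  n = 23: C(23, 7) = 245157; 245157 < 1048576? YES
  n = 24: C(24, 7) = 346104; 346104 < 1048576? YES
  n = 25: C(25, 7) = 480700; 480700 < 1048576? YES
  n = 26: C(26, 7) = 657800; 657800 < 1048576? YES
  n = 27: C(27, 7) = 888030; 888030 < 1048576? YES
  n = 28: C(28, 7) = 1184040; 1184040 < 1048576? NO
  n = 29: C(29, 7) = 1560780; 1560780 < 1048576? NO
  n = 30: C(30, 7) = 2035800; 2035800 < 1048576? NO
The largest n with C(n, 7) < 1048576 is n = 27 (where E[X] = 444015/524288 ≈ 0.8469). Hence R(7, 7) > 27, i.e. R(7, 7) ≥ 28.

Largest n = 27; hence R(7, 7) > 27.


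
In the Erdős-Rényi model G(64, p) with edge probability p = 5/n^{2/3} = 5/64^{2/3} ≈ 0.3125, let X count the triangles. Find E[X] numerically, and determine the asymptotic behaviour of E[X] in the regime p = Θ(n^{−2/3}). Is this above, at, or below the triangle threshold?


Number of potential triangles: C(64, 3) = 41664.
Each occurs with probability p³ ≈ (0.3125)³ ≈ 3.05175781e-02.
By linearity: E[X] = C(64, 3)·p³ ≈ 41664 · 3.05175781e-02 ≈ 1271.484375.
Since α = 2/3 < 1, p = c/n^{2/3} ≫ 1/n is above the triangle threshold p ~ 1/n. Asymptotically E[X] ~ (c³/6)·n^{3(1−α)} = (5³/6)·n^{1} → ∞; triangles are abundant w.h.p.

E[X] ≈ 1271.484375; in regime p = Θ(1/n^{2/3}) E[X] diverges (above the triangle threshold p ~ 1/n).


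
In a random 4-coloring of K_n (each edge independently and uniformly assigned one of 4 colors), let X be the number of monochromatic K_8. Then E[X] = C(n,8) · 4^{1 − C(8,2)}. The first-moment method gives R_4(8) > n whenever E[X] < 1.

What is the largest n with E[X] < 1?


We need C(n, 8) · 4^{1 − 28} < 1, i.e. C(n, 8) < 4^{28 − 1} = 18014398509481984.
Check values of n near the boundary:
  n = 404: C(404, 8) = 16415071523485570; 16415071523485570 < 18014398509481984? YES
  n = 405: C(405, 8) = 16745853821188050; 16745853821188050 < 18014398509481984? YES
  n = 406: C(406, 8) = 17082453897995850; 17082453897995850 < 18014398509481984? YES
  n = 407: C(407, 8) = 17424959239309050; 17424959239309050 < 18014398509481984? YES
  n = 408: C(408, 8) = 17773458424095231; 17773458424095231 < 18014398509481984? YES
  n = 409: C(409, 8) = 18128041135797879; 18128041135797879 < 18014398509481984? NO
  n = 410: C(410, 8) = 18488798173326195; 18488798173326195 < 18014398509481984? NO
  n = 411: C(411, 8) = 18855821462126715; 18855821462126715 < 18014398509481984? NO
The largest n with C(n, 8) < 18014398509481984 is n = 408 (where E[X] = 17773458424095231/18014398509481984 ≈ 0.987). Hence R_4(8) > 408, i.e. R_4(8) ≥ 409.

Largest n = 408; hence R_4(8) > 408.


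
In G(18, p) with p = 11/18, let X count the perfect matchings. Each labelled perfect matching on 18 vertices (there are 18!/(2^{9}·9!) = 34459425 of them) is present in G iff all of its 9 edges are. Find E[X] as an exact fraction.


K_18 has 18!/(2^{9}·9!) = 34459425 labelled perfect matchings.
For each such perfect matching H, let X_H = 1 if all 9 edges of H are present in G. Then P[X_H = 1] = p^{9} = (11/18)^{9} = 2357947691/198359290368.
By linearity of expectation: E[X] = Σ_H E[X_H] = 34459425 · p^{9} = 34459425 · 2357947691/198359290368 = 1003129896443675/2448880128.
Numerically: E[X] ≈ 4.096e+05.

E[X] = 34459425 · (11/18)^{9} = 1003129896443675/2448880128 ≈ 4.096e+05.


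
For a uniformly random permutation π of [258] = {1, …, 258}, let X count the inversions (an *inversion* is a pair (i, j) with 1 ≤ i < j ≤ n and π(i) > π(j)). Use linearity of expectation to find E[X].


Write X = Σ X_I over the C(258, 2) = 33153 pairs i < j, with X_I the indicator of one inversion.
There are 33153 indicators.
For each fixed pair i < j, the values π(i) and π(j) are two distinct elements of {1, …, 258} in uniformly random order; by symmetry P[π(i) > π(j)] = 1/2.
By linearity: E[X] = 33153 · (1/2) = C(258, 2) · (1/2) = 33153/2 = 33153/2 ≈ 16576.5000.

E[X] = 33153/2 = 16576.5000.


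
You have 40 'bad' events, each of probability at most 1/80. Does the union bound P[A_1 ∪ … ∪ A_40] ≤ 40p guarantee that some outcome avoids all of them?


Union bound: P[∪_{i=1}^{40} A_i] ≤ Σ_i P[A_i] ≤ 40·p = 40·(1/80) = 1/2.
Numerically: 1/2 ≈ 0.500.
Is 1/2 < 1? YES.
Since P[∪ A_i] ≤ 1/2 < 1, the complement has P[∩ A_i^c] ≥ 1 − 1/2 = 1/2 > 0, so some outcome avoids every A_i.

40·p = 1/2 ≈ 0.500; existence CERTIFIED by the union bound.


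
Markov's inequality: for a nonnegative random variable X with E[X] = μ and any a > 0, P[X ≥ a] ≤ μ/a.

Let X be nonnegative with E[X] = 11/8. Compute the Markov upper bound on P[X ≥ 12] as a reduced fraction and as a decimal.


μ = E[X] = 11/8, a = 12.
Markov: P[X ≥ 12] ≤ μ/a = (11/8)/12 = 11/96.
Numerically: ≈ 0.11458.
(Since a = 12 > μ = 1.37500, the bound 11/96 is < 1 and informative.)

P[X ≥ 12] ≤ 11/96 ≈ 0.11458.


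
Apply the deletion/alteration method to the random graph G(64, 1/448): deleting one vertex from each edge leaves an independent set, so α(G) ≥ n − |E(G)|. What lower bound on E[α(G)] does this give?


E[|E(G)|] = C(64, 2)·p = 2016 · (1/448) = 9/2.
E[α(G)] ≥ n − E[|E(G)|] = 64 − 9/2 = 119/2.
Numerically: ≈ 59.5000.
(This is only a lower bound; the true E[α(G)] may be larger.)

E[α(G)] ≥ 119/2 ≈ 59.5000.


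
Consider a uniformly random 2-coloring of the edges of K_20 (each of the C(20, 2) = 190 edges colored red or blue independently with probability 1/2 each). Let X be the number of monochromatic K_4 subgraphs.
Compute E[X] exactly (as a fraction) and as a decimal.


Let X = Σ_S X_S over the C(20, 4) = 4845 subsets S of size 4, where X_S = 1 if the K_4 on S is monochromatic.
For a fixed S, the K_4 on S has C(4, 2) = 6 edges. P[all 6 edges red] = (1/2)^6, and likewise for blue, so P[monochromatic] = 2·(1/2)^6 = 2^{1 − 6} = 1/32.
By linearity: E[X] = C(20, 4) · 2^{1 − 6} = 4845 · 1/32 = 4845/32.
Numerically: E[X] ≈ 151.406.

E[X] = C(20,4)·2^(1−C(4,2)) = 4845/32 ≈ 151.406.


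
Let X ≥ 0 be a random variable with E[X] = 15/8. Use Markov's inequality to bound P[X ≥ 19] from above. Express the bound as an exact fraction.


μ = E[X] = 15/8, a = 19.
Markov: P[X ≥ 19] ≤ μ/a = (15/8)/19 = 15/152.
Numerically: ≈ 0.0987.
(Since a = 19 > μ = 1.8750, the bound 15/152 is < 1 and informative.)

P[X ≥ 19] ≤ 15/152 ≈ 0.0987.


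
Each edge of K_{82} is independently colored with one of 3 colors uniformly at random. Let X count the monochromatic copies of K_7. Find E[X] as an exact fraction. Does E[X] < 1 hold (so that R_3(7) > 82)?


E[X] = C(82, 7) · 3^{1 − 21} = 3801756816 · 3^{−20} = 3801756816/3486784401.
As a reduced fraction: E[X] = 140805808/129140163 ≈ 1.090333.
Is E[X] < 1? NO.
Since E[X] ≥ 1, the first-moment bound is inconclusive at n = 82; it does NOT by itself certify R_3(7) > 82.

E[X] = 140805808/129140163 ≈ 1.090333; E[X] ≥ 1; first-moment method inconclusive here.


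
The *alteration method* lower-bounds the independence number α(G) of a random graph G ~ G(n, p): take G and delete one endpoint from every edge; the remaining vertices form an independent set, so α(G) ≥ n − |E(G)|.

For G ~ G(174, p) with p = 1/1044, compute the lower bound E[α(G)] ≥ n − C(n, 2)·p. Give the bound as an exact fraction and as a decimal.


E[|E(G)|] = C(174, 2)·p = 15051 · (1/1044) = 173/12.
E[α(G)] ≥ n − E[|E(G)|] = 174 − 173/12 = 1915/12.
Numerically: ≈ 159.58333.
(This is only a lower bound; the true E[α(G)] may be larger.)

E[α(G)] ≥ 1915/12 ≈ 159.58333.


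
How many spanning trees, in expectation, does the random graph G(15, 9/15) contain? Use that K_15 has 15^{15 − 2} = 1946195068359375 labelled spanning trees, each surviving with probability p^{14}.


K_15 has 15^{15 − 2} = 1946195068359375 labelled spanning trees.
For each such spanning tree H, let X_H = 1 if all 14 edges of H are present in G. Then P[X_H = 1] = p^{14} = (3/5)^{14} = 4782969/6103515625.
By linearity of expectation: E[X] = Σ_H E[X_H] = 1946195068359375 · p^{14} = 1946195068359375 · 4782969/6103515625 = 7625597484987/5.
Numerically: E[X] ≈ 1.5251e+12.

E[X] = 1946195068359375 · (3/5)^{14} = 7625597484987/5 ≈ 1.5251e+12.


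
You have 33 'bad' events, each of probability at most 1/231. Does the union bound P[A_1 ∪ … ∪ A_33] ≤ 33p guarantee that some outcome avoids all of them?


Union bound: P[∪_{i=1}^{33} A_i] ≤ Σ_i P[A_i] ≤ 33·p = 33·(1/231) = 1/7.
Numerically: 1/7 ≈ 0.14286.
Is 1/7 < 1? YES.
Since P[∪ A_i] ≤ 1/7 < 1, the complement has P[∩ A_i^c] ≥ 1 − 1/7 = 6/7 > 0, so some outcome avoids every A_i.

33·p = 1/7 ≈ 0.14286; existence CERTIFIED by the union bound.


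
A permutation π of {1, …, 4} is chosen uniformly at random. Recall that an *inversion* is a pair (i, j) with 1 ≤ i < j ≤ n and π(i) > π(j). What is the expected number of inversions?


Write X = Σ X_I over the C(4, 2) = 6 pairs i < j, with X_I the indicator of one inversion.
There are 6 indicators.
For each fixed pair i < j, the values π(i) and π(j) are two distinct elements of {1, …, 4} in uniformly random order; by symmetry P[π(i) > π(j)] = 1/2.
By linearity: E[X] = 6 · (1/2) = C(4, 2) · (1/2) = 6/2 = 3 ≈ 3.0000.

E[X] = 3 = 3.0000.


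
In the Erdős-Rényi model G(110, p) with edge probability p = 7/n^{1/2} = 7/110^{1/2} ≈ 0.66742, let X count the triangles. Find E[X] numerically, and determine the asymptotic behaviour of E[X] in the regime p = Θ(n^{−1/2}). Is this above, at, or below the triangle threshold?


Number of potential triangles: C(110, 3) = 215820.
Each occurs with probability p³ ≈ (0.66742)³ ≈ 2.9730697e-01.
By linearity: E[X] = C(110, 3)·p³ ≈ 215820 · 2.9730697e-01 ≈ 64164.79048.
Since α = 1/2 < 1, p = c/n^{1/2} ≫ 1/n is above the triangle threshold p ~ 1/n. Asymptotically E[X] ~ (c³/6)·n^{3(1−α)} = (7³/6)·n^{1.5} → ∞; triangles are abundant w.h.p.

E[X] ≈ 64164.79048; in regime p = Θ(1/n^{1/2}) E[X] diverges (above the triangle threshold p ~ 1/n).


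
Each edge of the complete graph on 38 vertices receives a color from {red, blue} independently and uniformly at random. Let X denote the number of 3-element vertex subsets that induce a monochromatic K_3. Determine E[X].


Let X = Σ_S X_S over the C(38, 3) = 8436 subsets S of size 3, where X_S = 1 if the K_3 on S is monochromatic.
For a fixed S, the K_3 on S has C(3, 2) = 3 edges. P[all 3 edges red] = (1/2)^3, and likewise for blue, so P[monochromatic] = 2·(1/2)^3 = 2^{1 − 3} = 1/4.
Summing: E[X] = C(38, 3) · 2^{1 − 3} = 8436 · 1/4 = 2109.
Numerically: E[X] ≈ 2109.00000.

E[X] = C(38,3)·2^(1−C(3,2)) = 2109 ≈ 2109.00000.


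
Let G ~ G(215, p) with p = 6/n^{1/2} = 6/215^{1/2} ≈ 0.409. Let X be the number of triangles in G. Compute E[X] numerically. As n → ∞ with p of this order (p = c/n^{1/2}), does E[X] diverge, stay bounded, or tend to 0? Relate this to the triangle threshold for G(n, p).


Number of potential triangles: C(215, 3) = 1633355.
Each occurs with probability p³ ≈ (0.409)³ ≈ 6.85166e-02.
By linearity: E[X] = C(215, 3)·p³ ≈ 1633355 · 6.85166e-02 ≈ 111911.998.
Since α = 1/2 < 1, p = c/n^{1/2} ≫ 1/n is above the triangle threshold p ~ 1/n. Asymptotically E[X] ~ (c³/6)·n^{3(1−α)} = (6³/6)·n^{1.5} → ∞; triangles are abundant w.h.p.

E[X] ≈ 111911.998; in regime p = Θ(1/n^{1/2}) E[X] diverges (above the triangle threshold p ~ 1/n).


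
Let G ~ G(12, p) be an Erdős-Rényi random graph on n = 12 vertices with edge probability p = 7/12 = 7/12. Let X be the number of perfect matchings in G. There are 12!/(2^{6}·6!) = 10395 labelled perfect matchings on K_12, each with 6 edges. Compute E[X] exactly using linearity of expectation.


K_12 has 12!/(2^{6}·6!) = 10395 labelled perfect matchings.
For each such perfect matching H, let X_H = 1 if all 6 edges of H are present in G. Then P[X_H = 1] = p^{6} = (7/12)^{6} = 117649/2985984.
By linearity of expectation: E[X] = Σ_H E[X_H] = 10395 · p^{6} = 10395 · 117649/2985984 = 45294865/110592.
Numerically: E[X] ≈ 409.57.

E[X] = 10395 · (7/12)^{6} = 45294865/110592 ≈ 409.57.


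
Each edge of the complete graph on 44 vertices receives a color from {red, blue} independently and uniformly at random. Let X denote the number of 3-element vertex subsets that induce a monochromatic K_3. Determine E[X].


Let X = Σ_S X_S over the C(44, 3) = 13244 subsets S of size 3, where X_S = 1 if the K_3 on S is monochromatic.
For a fixed S, the K_3 on S has C(3, 2) = 3 edges. P[all 3 edges red] = (1/2)^3, and likewise for blue, so P[monochromatic] = 2·(1/2)^3 = 2^{1 − 3} = 1/4.
By linearity of expectation: E[X] = C(44, 3) · 2^{1 − 3} = 13244 · 1/4 = 3311.
Numerically: E[X] ≈ 3311.00000.

E[X] = C(44,3)·2^(1−C(3,2)) = 3311 ≈ 3311.00000.


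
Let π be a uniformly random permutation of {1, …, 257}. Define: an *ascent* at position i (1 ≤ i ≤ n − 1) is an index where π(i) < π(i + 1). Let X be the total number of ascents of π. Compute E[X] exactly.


Write X = Σ X_I over i = 1, …, 256, with X_I the indicator of one ascent.
There are 256 indicators.
For each fixed i, the pair (π(i), π(i+1)) is a uniformly random ordered pair of distinct values from {1, …, 257}; by symmetry P[π(i) < π(i+1)] = 1/2.
By linearity: E[X] = 256 · (1/2) = (257 − 1) · (1/2) = 128 ≈ 128.0000.

E[X] = 128 = 128.0000.


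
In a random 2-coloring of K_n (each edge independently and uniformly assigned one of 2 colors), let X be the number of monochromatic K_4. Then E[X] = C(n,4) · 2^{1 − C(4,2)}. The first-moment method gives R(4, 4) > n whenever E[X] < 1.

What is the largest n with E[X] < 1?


We need C(n, 4) · 2^{1 − 6} < 1, i.e. C(n, 4) < 2^{6 − 1} = 32.
Check values of n near the boundary:
  n = 4: C(4, 4) = 1; 1 < 32? YES
  n = 5: C(5, 4) = 5; 5 < 32? YES
  n = 6: C(6, 4) = 15; 15 < 32? YES
  n = 7: C(7, 4) = 35; 35 < 32? NO
  n = 8: C(8, 4) = 70; 70 < 32? NO
  n = 9: C(9, 4) = 126; 126 < 32? NO
The largest n with C(n, 4) < 32 is n = 6 (where E[X] = 15/32 ≈ 0.46875). Hence R(4, 4) > 6, i.e. R(4, 4) ≥ 7.

Largest n = 6; hence R(4, 4) > 6.


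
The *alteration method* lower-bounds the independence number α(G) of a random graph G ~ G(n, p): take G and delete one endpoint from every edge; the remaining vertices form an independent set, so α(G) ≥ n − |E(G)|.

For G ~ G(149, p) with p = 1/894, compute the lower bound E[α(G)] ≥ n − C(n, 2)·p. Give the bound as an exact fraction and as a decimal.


E[|E(G)|] = C(149, 2)·p = 11026 · (1/894) = 37/3.
E[α(G)] ≥ n − E[|E(G)|] = 149 − 37/3 = 410/3.
Numerically: ≈ 136.667.
(This is only a lower bound; the true E[α(G)] may be larger.)

E[α(G)] ≥ 410/3 ≈ 136.667.


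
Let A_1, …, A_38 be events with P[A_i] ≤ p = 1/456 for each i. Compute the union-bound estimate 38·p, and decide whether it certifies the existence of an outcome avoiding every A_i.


Union bound: P[∪_{i=1}^{38} A_i] ≤ Σ_i P[A_i] ≤ 38·p = 38·(1/456) = 1/12.
Numerically: 1/12 ≈ 0.08333.
Is 1/12 < 1? YES.
Since P[∪ A_i] ≤ 1/12 < 1, the complement has P[∩ A_i^c] ≥ 1 − 1/12 = 11/12 > 0, so some outcome avoids every A_i.

38·p = 1/12 ≈ 0.08333; existence CERTIFIED by the union bound.


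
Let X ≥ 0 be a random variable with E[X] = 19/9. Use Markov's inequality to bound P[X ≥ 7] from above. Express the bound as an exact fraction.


μ = E[X] = 19/9, a = 7.
Markov: P[X ≥ 7] ≤ μ/a = (19/9)/7 = 19/63.
Numerically: ≈ 0.3016.
(Since a = 7 > μ = 2.1111, the bound 19/63 is < 1 and informative.)

P[X ≥ 7] ≤ 19/63 ≈ 0.3016.


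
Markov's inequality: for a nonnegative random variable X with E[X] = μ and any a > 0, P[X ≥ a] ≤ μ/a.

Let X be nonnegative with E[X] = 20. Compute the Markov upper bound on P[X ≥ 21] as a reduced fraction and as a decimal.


μ = E[X] = 20, a = 21.
Markov: P[X ≥ 21] ≤ μ/a = (20)/21 = 20/21.
Numerically: ≈ 0.9524.
(Since a = 21 > μ = 20.0000, the bound 20/21 is < 1 and informative.)

P[X ≥ 21] ≤ 20/21 ≈ 0.9524.


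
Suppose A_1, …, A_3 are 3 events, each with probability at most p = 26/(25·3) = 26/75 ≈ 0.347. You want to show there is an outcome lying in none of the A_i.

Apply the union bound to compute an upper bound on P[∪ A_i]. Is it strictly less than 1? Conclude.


Union bound: P[∪_{i=1}^{3} A_i] ≤ Σ_i P[A_i] ≤ 3·p = 3·(26/75) = 26/25.
Numerically: 26/25 ≈ 1.040.
Is 26/25 < 1? NO.
Since the bound 26/25 is ≥ 1, the union bound is uninformative here; it does NOT by itself certify existence.

3·p = 26/25 ≈ 1.040; existence NOT certified by the union bound.


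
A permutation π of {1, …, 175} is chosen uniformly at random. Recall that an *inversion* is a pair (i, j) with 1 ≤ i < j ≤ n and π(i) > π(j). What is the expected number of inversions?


Write X = Σ X_I over the C(175, 2) = 15225 pairs i < j, with X_I the indicator of one inversion.
There are 15225 indicators.
For each fixed pair i < j, the values π(i) and π(j) are two distinct elements of {1, …, 175} in uniformly random order; by symmetry P[π(i) > π(j)] = 1/2.
By linearity: E[X] = 15225 · (1/2) = C(175, 2) · (1/2) = 15225/2 = 15225/2 ≈ 7612.50000.

E[X] = 15225/2 = 7612.50000.


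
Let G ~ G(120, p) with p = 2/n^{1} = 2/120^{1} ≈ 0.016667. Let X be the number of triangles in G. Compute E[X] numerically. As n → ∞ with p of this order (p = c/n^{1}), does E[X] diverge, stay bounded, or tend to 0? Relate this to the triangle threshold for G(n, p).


Number of potential triangles: C(120, 3) = 280840.
Each occurs with probability p³ ≈ (0.016667)³ ≈ 4.6296296e-06.
By linearity: E[X] = C(120, 3)·p³ ≈ 280840 · 4.6296296e-06 ≈ 1.30019.
Here α = 1, so p = 2/n is exactly at the triangle threshold p ~ 1/n. Asymptotically E[X] → c³/6 = 2³/6 = 4/3 ≈ 1.33333, a bounded constant. In this regime the triangle count is asymptotically Poisson(c³/6).

E[X] ≈ 1.30019; in regime p = Θ(1/n^{1}) E[X] stays bounded (at the triangle threshold p ~ 1/n).


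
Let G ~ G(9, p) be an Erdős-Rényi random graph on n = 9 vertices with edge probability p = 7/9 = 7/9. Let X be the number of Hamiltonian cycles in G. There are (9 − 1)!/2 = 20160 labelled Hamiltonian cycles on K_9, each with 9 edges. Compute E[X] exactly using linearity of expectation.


K_9 has (9 − 1)!/2 = 20160 labelled Hamiltonian cycles.
For each such Hamiltonian cycle H, let X_H = 1 if all 9 edges of H are present in G. Then P[X_H = 1] = p^{9} = (7/9)^{9} = 40353607/387420489.
Summing the indicators: E[X] = Σ_H E[X_H] = 20160 · p^{9} = 20160 · 40353607/387420489 = 90392079680/43046721.
Numerically: E[X] ≈ 2.1e+03.

E[X] = 20160 · (7/9)^{9} = 90392079680/43046721 ≈ 2.1e+03.


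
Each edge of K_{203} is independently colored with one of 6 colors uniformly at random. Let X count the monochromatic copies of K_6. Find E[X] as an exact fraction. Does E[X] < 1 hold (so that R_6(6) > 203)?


E[X] = C(203, 6) · 6^{1 − 15} = 90210944670 · 6^{−14} = 90210944670/78364164096.
As a reduced fraction: E[X] = 15035157445/13060694016 ≈ 1.151176.
Is E[X] < 1? NO.
Since E[X] ≥ 1, the first-moment bound is inconclusive at n = 203; it does NOT by itself certify R_6(6) > 203.

E[X] = 15035157445/13060694016 ≈ 1.151176; E[X] ≥ 1; first-moment method inconclusive here.


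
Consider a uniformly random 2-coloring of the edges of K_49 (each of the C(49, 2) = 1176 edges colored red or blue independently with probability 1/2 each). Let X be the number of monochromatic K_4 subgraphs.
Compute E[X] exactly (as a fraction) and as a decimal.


Let X = Σ_S X_S over the C(49, 4) = 211876 subsets S of size 4, where X_S = 1 if the K_4 on S is monochromatic.
For a fixed S, the K_4 on S has C(4, 2) = 6 edges. P[all 6 edges red] = (1/2)^6, and likewise for blue, so P[monochromatic] = 2·(1/2)^6 = 2^{1 − 6} = 1/32.
Summing: E[X] = C(49, 4) · 2^{1 − 6} = 211876 · 1/32 = 52969/8.
Numerically: E[X] ≈ 6621.125000.

E[X] = C(49,4)·2^(1−C(4,2)) = 52969/8 ≈ 6621.125000.


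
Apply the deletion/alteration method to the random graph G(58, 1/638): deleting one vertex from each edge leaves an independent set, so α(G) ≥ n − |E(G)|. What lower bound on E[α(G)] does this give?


E[|E(G)|] = C(58, 2)·p = 1653 · (1/638) = 57/22.
E[α(G)] ≥ n − E[|E(G)|] = 58 − 57/22 = 1219/22.
Numerically: ≈ 55.4091.
(This is only a lower bound; the true E[α(G)] may be larger.)

E[α(G)] ≥ 1219/22 ≈ 55.4091.


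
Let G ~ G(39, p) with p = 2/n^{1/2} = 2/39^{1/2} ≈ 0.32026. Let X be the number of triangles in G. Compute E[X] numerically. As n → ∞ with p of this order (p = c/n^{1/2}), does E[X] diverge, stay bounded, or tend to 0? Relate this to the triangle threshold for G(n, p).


Number of potential triangles: C(39, 3) = 9139.
Each occurs with probability p³ ≈ (0.32026)³ ≈ 3.2846801e-02.
By linearity: E[X] = C(39, 3)·p³ ≈ 9139 · 3.2846801e-02 ≈ 300.18691.
Since α = 1/2 < 1, p = c/n^{1/2} ≫ 1/n is above the triangle threshold p ~ 1/n. Asymptotically E[X] ~ (c³/6)·n^{3(1−α)} = (2³/6)·n^{1.5} → ∞; triangles are abundant w.h.p.

E[X] ≈ 300.18691; in regime p = Θ(1/n^{1/2}) E[X] diverges (above the triangle threshold p ~ 1/n).


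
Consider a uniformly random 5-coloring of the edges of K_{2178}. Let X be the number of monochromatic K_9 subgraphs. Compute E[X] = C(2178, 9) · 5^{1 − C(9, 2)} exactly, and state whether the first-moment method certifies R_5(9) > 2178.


E[X] = C(2178, 9) · 5^{1 − 36} = 2989303896287203303608800 · 5^{−35} = 2989303896287203303608800/2910383045673370361328125.
As a reduced fraction: E[X] = 119572155851488132144352/116415321826934814453125 ≈ 1.02712.
Is E[X] < 1? NO.
Since E[X] ≥ 1, the first-moment bound is inconclusive at n = 2178; it does NOT by itself certify R_5(9) > 2178.

E[X] = 119572155851488132144352/116415321826934814453125 ≈ 1.02712; E[X] ≥ 1; first-moment method inconclusive here.


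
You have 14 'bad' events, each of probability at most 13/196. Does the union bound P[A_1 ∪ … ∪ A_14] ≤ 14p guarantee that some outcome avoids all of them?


Union bound: P[∪_{i=1}^{14} A_i] ≤ Σ_i P[A_i] ≤ 14·p = 14·(13/196) = 13/14.
Numerically: 13/14 ≈ 0.9285714.
Is 13/14 < 1? YES.
Since P[∪ A_i] ≤ 13/14 < 1, the complement has P[∩ A_i^c] ≥ 1 − 13/14 = 1/14 > 0, so some outcome avoids every A_i.

14·p = 13/14 ≈ 0.9285714; existence CERTIFIED by the union bound.


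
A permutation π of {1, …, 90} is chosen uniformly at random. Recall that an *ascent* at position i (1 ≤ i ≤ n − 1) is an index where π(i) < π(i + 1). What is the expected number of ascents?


Write X = Σ X_I over i = 1, …, 89, with X_I the indicator of one ascent.
There are 89 indicators.
For each fixed i, the pair (π(i), π(i+1)) is a uniformly random ordered pair of distinct values from {1, …, 90}; by symmetry P[π(i) < π(i+1)] = 1/2.
By linearity: E[X] = 89 · (1/2) = (90 − 1) · (1/2) = 89/2 ≈ 44.50000.

E[X] = 89/2 = 44.50000.


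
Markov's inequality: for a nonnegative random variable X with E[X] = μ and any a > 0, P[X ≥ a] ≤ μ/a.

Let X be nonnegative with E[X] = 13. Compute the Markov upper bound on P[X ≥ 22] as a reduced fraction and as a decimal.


μ = E[X] = 13, a = 22.
Markov: P[X ≥ 22] ≤ μ/a = (13)/22 = 13/22.
Numerically: ≈ 0.59091.
(Since a = 22 > μ = 13.00000, the bound 13/22 is < 1 and informative.)

P[X ≥ 22] ≤ 13/22 ≈ 0.59091.


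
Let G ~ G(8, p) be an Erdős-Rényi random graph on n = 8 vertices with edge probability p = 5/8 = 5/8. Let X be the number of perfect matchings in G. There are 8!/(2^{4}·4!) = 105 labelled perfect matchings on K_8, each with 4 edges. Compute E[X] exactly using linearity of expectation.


K_8 has 8!/(2^{4}·4!) = 105 labelled perfect matchings.
For each such perfect matching H, let X_H = 1 if all 4 edges of H are present in G. Then P[X_H = 1] = p^{4} = (5/8)^{4} = 625/4096.
By linearity: E[X] = Σ_H E[X_H] = 105 · p^{4} = 105 · 625/4096 = 65625/4096.
Numerically: E[X] ≈ 16.022.

E[X] = 105 · (5/8)^{4} = 65625/4096 ≈ 16.022.


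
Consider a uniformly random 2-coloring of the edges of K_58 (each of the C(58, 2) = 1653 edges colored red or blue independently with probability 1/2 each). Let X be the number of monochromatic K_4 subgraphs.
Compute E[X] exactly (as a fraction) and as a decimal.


Let X = Σ_S X_S over the C(58, 4) = 424270 subsets S of size 4, where X_S = 1 if the K_4 on S is monochromatic.
For a fixed S, the K_4 on S has C(4, 2) = 6 edges. P[all 6 edges red] = (1/2)^6, and likewise for blue, so P[monochromatic] = 2·(1/2)^6 = 2^{1 − 6} = 1/32.
By linearity: E[X] = C(58, 4) · 2^{1 − 6} = 424270 · 1/32 = 212135/16.
Numerically: E[X] ≈ 13258.4375.

E[X] = C(58,4)·2^(1−C(4,2)) = 212135/16 ≈ 13258.4375.


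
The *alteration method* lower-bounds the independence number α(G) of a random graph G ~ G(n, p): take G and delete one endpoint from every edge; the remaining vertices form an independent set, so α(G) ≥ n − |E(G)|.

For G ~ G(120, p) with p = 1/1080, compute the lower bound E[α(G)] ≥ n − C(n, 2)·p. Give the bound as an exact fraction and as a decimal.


E[|E(G)|] = C(120, 2)·p = 7140 · (1/1080) = 119/18.
E[α(G)] ≥ n − E[|E(G)|] = 120 − 119/18 = 2041/18.
Numerically: ≈ 113.38889.
(This is only a lower bound; the true E[α(G)] may be larger.)

E[α(G)] ≥ 2041/18 ≈ 113.38889.


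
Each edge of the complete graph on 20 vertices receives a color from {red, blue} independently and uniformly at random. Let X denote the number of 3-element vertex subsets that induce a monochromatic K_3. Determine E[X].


Let X = Σ_S X_S over the C(20, 3) = 1140 subsets S of size 3, where X_S = 1 if the K_3 on S is monochromatic.
For a fixed S, the K_3 on S has C(3, 2) = 3 edges. P[all 3 edges red] = (1/2)^3, and likewise for blue, so P[monochromatic] = 2·(1/2)^3 = 2^{1 − 3} = 1/4.
By linearity: E[X] = C(20, 3) · 2^{1 − 3} = 1140 · 1/4 = 285.
Numerically: E[X] ≈ 285.0000.

E[X] = C(20,3)·2^(1−C(3,2)) = 285 ≈ 285.0000.


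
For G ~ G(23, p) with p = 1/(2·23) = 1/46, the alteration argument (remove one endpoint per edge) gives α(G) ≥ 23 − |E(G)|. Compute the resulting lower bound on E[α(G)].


E[|E(G)|] = C(23, 2)·p = 253 · (1/46) = 11/2.
E[α(G)] ≥ n − E[|E(G)|] = 23 − 11/2 = 35/2.
Numerically: ≈ 17.500.
(This is only a lower bound; the true E[α(G)] may be larger.)

E[α(G)] ≥ 35/2 ≈ 17.500.


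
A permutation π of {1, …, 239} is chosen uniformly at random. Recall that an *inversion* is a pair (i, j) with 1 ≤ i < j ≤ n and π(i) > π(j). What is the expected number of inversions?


Write X = Σ X_I over the C(239, 2) = 28441 pairs i < j, with X_I the indicator of one inversion.
There are 28441 indicators.
For each fixed pair i < j, the values π(i) and π(j) are two distinct elements of {1, …, 239} in uniformly random order; by symmetry P[π(i) > π(j)] = 1/2.
By linearity: E[X] = 28441 · (1/2) = C(239, 2) · (1/2) = 28441/2 = 28441/2 ≈ 14220.500000.

E[X] = 28441/2 = 14220.500000.


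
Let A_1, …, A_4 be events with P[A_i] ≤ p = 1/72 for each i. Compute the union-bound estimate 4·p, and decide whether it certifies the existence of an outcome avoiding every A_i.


Union bound: P[∪_{i=1}^{4} A_i] ≤ Σ_i P[A_i] ≤ 4·p = 4·(1/72) = 1/18.
Numerically: 1/18 ≈ 0.05556.
Is 1/18 < 1? YES.
Since P[∪ A_i] ≤ 1/18 < 1, the complement has P[∩ A_i^c] ≥ 1 − 1/18 = 17/18 > 0, so some outcome avoids every A_i.

4·p = 1/18 ≈ 0.05556; existence CERTIFIED by the union bound.


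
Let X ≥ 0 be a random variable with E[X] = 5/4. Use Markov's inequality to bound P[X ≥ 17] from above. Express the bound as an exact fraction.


μ = E[X] = 5/4, a = 17.
Markov: P[X ≥ 17] ≤ μ/a = (5/4)/17 = 5/68.
Numerically: ≈ 0.073529.
(Since a = 17 > μ = 1.250000, the bound 5/68 is < 1 and informative.)

P[X ≥ 17] ≤ 5/68 ≈ 0.073529.


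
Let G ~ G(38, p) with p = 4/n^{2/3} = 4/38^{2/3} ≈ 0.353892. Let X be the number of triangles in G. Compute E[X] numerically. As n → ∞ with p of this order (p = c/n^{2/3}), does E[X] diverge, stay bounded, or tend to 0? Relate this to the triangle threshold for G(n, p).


Number of potential triangles: C(38, 3) = 8436.
Each occurs with probability p³ ≈ (0.353892)³ ≈ 4.43213296e-02.
By linearity: E[X] = C(38, 3)·p³ ≈ 8436 · 4.43213296e-02 ≈ 373.894737.
Since α = 2/3 < 1, p = c/n^{2/3} ≫ 1/n is above the triangle threshold p ~ 1/n. Asymptotically E[X] ~ (c³/6)·n^{3(1−α)} = (4³/6)·n^{1} → ∞; triangles are abundant w.h.p.

E[X] ≈ 373.894737; in regime p = Θ(1/n^{2/3}) E[X] diverges (above the triangle threshold p ~ 1/n).


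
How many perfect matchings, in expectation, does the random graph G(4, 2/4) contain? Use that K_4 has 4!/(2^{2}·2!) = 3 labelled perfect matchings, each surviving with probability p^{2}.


K_4 has 4!/(2^{2}·2!) = 3 labelled perfect matchings.
For each such perfect matching H, let X_H = 1 if all 2 edges of H are present in G. Then P[X_H = 1] = p^{2} = (1/2)^{2} = 1/4.
By linearity: E[X] = Σ_H E[X_H] = 3 · p^{2} = 3 · 1/4 = 3/4.
Numerically: E[X] ≈ 0.75.

E[X] = 3 · (1/2)^{2} = 3/4 ≈ 0.75.


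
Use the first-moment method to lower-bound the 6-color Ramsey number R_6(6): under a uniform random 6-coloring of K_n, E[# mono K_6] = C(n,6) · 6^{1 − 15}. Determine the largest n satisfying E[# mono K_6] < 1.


We need C(n, 6) · 6^{1 − 15} < 1, i.e. C(n, 6) < 6^{15 − 1} = 78364164096.
Check values of n near the boundary:
  n = 197: C(197, 6) = 75176946208; 75176946208 < 78364164096? YES
  n = 198: C(198, 6) = 77526225777; 77526225777 < 78364164096? YES
  n = 199: C(199, 6) = 79936367511; 79936367511 < 78364164096? NO
  n = 200: C(200, 6) = 82408626300; 82408626300 < 78364164096? NO
  n = 201: C(201, 6) = 84944276340; 84944276340 < 78364164096? NO
The largest n with C(n, 6) < 78364164096 is n = 198 (where E[X] = 25842075259/26121388032 ≈ 0.9893). Hence R_6(6) > 198, i.e. R_6(6) ≥ 199.

Largest n = 198; hence R_6(6) > 198.


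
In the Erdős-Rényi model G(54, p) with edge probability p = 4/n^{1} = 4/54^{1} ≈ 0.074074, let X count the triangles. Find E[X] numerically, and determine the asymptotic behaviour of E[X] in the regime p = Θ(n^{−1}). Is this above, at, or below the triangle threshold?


Number of potential triangles: C(54, 3) = 24804.
Each occurs with probability p³ ≈ (0.074074)³ ≈ 4.0644211e-04.
By linearity: E[X] = C(54, 3)·p³ ≈ 24804 · 4.0644211e-04 ≈ 10.08139.
Here α = 1, so p = 4/n is exactly at the triangle threshold p ~ 1/n. Asymptotically E[X] → c³/6 = 4³/6 = 32/3 ≈ 10.66667, a bounded constant. In this regime the triangle count is asymptotically Poisson(c³/6).

E[X] ≈ 10.08139; in regime p = Θ(1/n^{1}) E[X] stays bounded (at the triangle threshold p ~ 1/n).


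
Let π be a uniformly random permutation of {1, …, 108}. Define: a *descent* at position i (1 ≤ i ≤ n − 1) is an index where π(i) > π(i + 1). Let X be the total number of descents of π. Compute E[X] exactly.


Write X = Σ X_I over i = 1, …, 107, with X_I the indicator of one descent.
There are 107 indicators.
For each fixed i, the pair (π(i), π(i+1)) is a uniformly random ordered pair of distinct values from {1, …, 108}; by symmetry P[π(i) > π(i+1)] = 1/2.
By linearity: E[X] = 107 · (1/2) = (108 − 1) · (1/2) = 107/2 ≈ 53.50000.

E[X] = 107/2 = 53.50000.


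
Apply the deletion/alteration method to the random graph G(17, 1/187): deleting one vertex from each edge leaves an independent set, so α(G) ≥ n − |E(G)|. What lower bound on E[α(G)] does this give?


E[|E(G)|] = C(17, 2)·p = 136 · (1/187) = 8/11.
E[α(G)] ≥ n − E[|E(G)|] = 17 − 8/11 = 179/11.
Numerically: ≈ 16.2727.
(This is only a lower bound; the true E[α(G)] may be larger.)

E[α(G)] ≥ 179/11 ≈ 16.2727.


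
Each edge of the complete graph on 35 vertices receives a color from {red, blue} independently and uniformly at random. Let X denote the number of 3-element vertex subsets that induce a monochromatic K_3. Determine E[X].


Let X = Σ_S X_S over the C(35, 3) = 6545 subsets S of size 3, where X_S = 1 if the K_3 on S is monochromatic.
For a fixed S, the K_3 on S has C(3, 2) = 3 edges. P[all 3 edges red] = (1/2)^3, and likewise for blue, so P[monochromatic] = 2·(1/2)^3 = 2^{1 − 3} = 1/4.
Summing: E[X] = C(35, 3) · 2^{1 − 3} = 6545 · 1/4 = 6545/4.
Numerically: E[X] ≈ 1636.250000.

E[X] = C(35,3)·2^(1−C(3,2)) = 6545/4 ≈ 1636.250000.


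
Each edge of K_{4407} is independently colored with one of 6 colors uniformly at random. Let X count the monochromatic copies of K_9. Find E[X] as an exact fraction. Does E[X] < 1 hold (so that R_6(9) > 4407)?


E[X] = C(4407, 9) · 6^{1 − 36} = 1713856532599459170657070050 · 6^{−35} = 1713856532599459170657070050/1719070799748422591028658176.
As a reduced fraction: E[X] = 285642755433243195109511675/286511799958070431838109696 ≈ 0.9970.
Is E[X] < 1? YES.
Since E[X] < 1, there exists a 6-coloring of K_{4407} with no monochromatic K_9; hence R_6(9) > 4407.

E[X] = 285642755433243195109511675/286511799958070431838109696 ≈ 0.9970; E[X] < 1, so R_6(9) > 4407.


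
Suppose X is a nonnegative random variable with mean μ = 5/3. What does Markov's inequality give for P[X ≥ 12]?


μ = E[X] = 5/3, a = 12.
Markov: P[X ≥ 12] ≤ μ/a = (5/3)/12 = 5/36.
Numerically: ≈ 0.139.
(Since a = 12 > μ = 1.667, the bound 5/36 is < 1 and informative.)

P[X ≥ 12] ≤ 5/36 ≈ 0.139.


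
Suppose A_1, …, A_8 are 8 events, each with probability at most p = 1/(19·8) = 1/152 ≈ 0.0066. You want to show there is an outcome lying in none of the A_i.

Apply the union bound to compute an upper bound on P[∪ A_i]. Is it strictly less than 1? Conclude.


Union bound: P[∪_{i=1}^{8} A_i] ≤ Σ_i P[A_i] ≤ 8·p = 8·(1/152) = 1/19.
Numerically: 1/19 ≈ 0.0526.
Is 1/19 < 1? YES.
Since P[∪ A_i] ≤ 1/19 < 1, the complement has P[∩ A_i^c] ≥ 1 − 1/19 = 18/19 > 0, so some outcome avoids every A_i.

8·p = 1/19 ≈ 0.0526; existence CERTIFIED by the union bound.


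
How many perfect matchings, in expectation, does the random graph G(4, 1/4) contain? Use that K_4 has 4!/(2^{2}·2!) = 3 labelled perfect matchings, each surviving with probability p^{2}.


K_4 has 4!/(2^{2}·2!) = 3 labelled perfect matchings.
For each such perfect matching H, let X_H = 1 if all 2 edges of H are present in G. Then P[X_H = 1] = p^{2} = (1/4)^{2} = 1/16.
By linearity: E[X] = Σ_H E[X_H] = 3 · p^{2} = 3 · 1/16 = 3/16.
Numerically: E[X] ≈ 0.188.

E[X] = 3 · (1/4)^{2} = 3/16 ≈ 0.188.


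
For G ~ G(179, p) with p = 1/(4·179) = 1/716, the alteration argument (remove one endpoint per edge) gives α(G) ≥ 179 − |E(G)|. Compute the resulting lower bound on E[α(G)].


E[|E(G)|] = C(179, 2)·p = 15931 · (1/716) = 89/4.
E[α(G)] ≥ n − E[|E(G)|] = 179 − 89/4 = 627/4.
Numerically: ≈ 156.75000.
(This is only a lower bound; the true E[α(G)] may be larger.)

E[α(G)] ≥ 627/4 ≈ 156.75000.


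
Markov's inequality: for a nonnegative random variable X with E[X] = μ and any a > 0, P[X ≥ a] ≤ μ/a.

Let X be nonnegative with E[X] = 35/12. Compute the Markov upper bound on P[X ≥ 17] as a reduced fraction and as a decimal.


μ = E[X] = 35/12, a = 17.
Markov: P[X ≥ 17] ≤ μ/a = (35/12)/17 = 35/204.
Numerically: ≈ 0.1716.
(Since a = 17 > μ = 2.9167, the bound 35/204 is < 1 and informative.)

P[X ≥ 17] ≤ 35/204 ≈ 0.1716.


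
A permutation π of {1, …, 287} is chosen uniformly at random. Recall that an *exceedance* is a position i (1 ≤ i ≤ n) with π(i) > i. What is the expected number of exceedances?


Write X = Σ_{i=1}^{287} X_i, where X_i = 1_{π(i) > i}.
For each fixed i, π(i) is uniform over {1, …, 287} (marginal of a uniform permutation), so P[π(i) > i] = (n − i)/n. Summing: Σ_{i=1}^{287} (n − i)/n = (0 + 1 + … + 286)/287 = 287(287 − 1)/(2·287) = (287 − 1)/2.
Hence E[X] = Σ_{i=1}^{287} (287 − i)/287 = 143 ≈ 143.00000.

E[X] = 143 = 143.00000.


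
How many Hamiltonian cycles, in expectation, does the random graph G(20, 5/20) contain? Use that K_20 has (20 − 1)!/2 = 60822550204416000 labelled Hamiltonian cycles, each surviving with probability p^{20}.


K_20 has (20 − 1)!/2 = 60822550204416000 labelled Hamiltonian cycles.
For each such Hamiltonian cycle H, let X_H = 1 if all 20 edges of H are present in G. Then P[X_H = 1] = p^{20} = (1/4)^{20} = 1/1099511627776.
By linearity of expectation: E[X] = Σ_H E[X_H] = 60822550204416000 · p^{20} = 60822550204416000 · 1/1099511627776 = 1856156927625/33554432.
Numerically: E[X] ≈ 5.53e+04.

E[X] = 60822550204416000 · (1/4)^{20} = 1856156927625/33554432 ≈ 5.53e+04.


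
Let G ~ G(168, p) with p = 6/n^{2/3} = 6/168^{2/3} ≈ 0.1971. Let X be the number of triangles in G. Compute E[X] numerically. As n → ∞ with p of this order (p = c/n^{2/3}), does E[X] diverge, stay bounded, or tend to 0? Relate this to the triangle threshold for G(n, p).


Number of potential triangles: C(168, 3) = 776216.
Each occurs with probability p³ ≈ (0.1971)³ ≈ 7.653061e-03.
By linearity: E[X] = C(168, 3)·p³ ≈ 776216 · 7.653061e-03 ≈ 5940.4286.
Since α = 2/3 < 1, p = c/n^{2/3} ≫ 1/n is above the triangle threshold p ~ 1/n. Asymptotically E[X] ~ (c³/6)·n^{3(1−α)} = (6³/6)·n^{1} → ∞; triangles are abundant w.h.p.

E[X] ≈ 5940.4286; in regime p = Θ(1/n^{2/3}) E[X] diverges (above the triangle threshold p ~ 1/n).


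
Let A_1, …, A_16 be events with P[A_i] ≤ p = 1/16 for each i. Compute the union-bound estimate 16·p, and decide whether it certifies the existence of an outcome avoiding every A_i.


Union bound: P[∪_{i=1}^{16} A_i] ≤ Σ_i P[A_i] ≤ 16·p = 16·(1/16) = 1.
Numerically: 1 ≈ 1.000.
Is 1 < 1? NO.
Since the bound 1 is ≥ 1, the union bound is uninformative here; it does NOT by itself certify existence.

16·p = 1 ≈ 1.000; existence NOT certified by the union bound.


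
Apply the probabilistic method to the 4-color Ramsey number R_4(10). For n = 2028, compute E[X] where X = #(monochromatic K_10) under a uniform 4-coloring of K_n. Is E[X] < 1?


E[X] = C(2028, 10) · 4^{1 − 45} = 317149973285521499299300410 · 4^{−44} = 317149973285521499299300410/309485009821345068724781056.
As a reduced fraction: E[X] = 158574986642760749649650205/154742504910672534362390528 ≈ 1.02477.
Is E[X] < 1? NO.
Since E[X] ≥ 1, the first-moment bound is inconclusive at n = 2028; it does NOT by itself certify R_4(10) > 2028.

E[X] = 158574986642760749649650205/154742504910672534362390528 ≈ 1.02477; E[X] ≥ 1; first-moment method inconclusive here.


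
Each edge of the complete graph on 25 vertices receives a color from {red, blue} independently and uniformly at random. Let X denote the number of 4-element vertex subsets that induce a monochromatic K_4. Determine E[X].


Let X = Σ_S X_S over the C(25, 4) = 12650 subsets S of size 4, where X_S = 1 if the K_4 on S is monochromatic.
For a fixed S, the K_4 on S has C(4, 2) = 6 edges. P[all 6 edges red] = (1/2)^6, and likewise for blue, so P[monochromatic] = 2·(1/2)^6 = 2^{1 − 6} = 1/32.
By linearity of expectation: E[X] = C(25, 4) · 2^{1 − 6} = 12650 · 1/32 = 6325/16.
Numerically: E[X] ≈ 395.312.

E[X] = C(25,4)·2^(1−C(4,2)) = 6325/16 ≈ 395.312.
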